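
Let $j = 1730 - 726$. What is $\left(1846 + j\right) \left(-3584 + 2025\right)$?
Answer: $-4443150$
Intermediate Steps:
$j = 1004$
$\left(1846 + j\right) \left(-3584 + 2025\right) = \left(1846 + 1004\right) \left(-3584 + 2025\right) = 2850 \left(-1559\right) = -4443150$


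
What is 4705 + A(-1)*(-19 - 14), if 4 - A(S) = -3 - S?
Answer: 4507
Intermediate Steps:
A(S) = 7 + S (A(S) = 4 - (-3 - S) = 4 + (3 + S) = 7 + S)
4705 + A(-1)*(-19 - 14) = 4705 + (7 - 1)*(-19 - 14) = 4705 + 6*(-33) = 4705 - 198 = 4507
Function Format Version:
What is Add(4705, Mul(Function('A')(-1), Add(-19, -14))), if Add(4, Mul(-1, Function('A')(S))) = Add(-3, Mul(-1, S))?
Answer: 4507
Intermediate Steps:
Function('A')(S) = Add(7, S) (Function('A')(S) = Add(4, Mul(-1, Add(-3, Mul(-1, S)))) = Add(4, Add(3, S)) = Add(7, S))
Add(4705, Mul(Function('A')(-1), Add(-19, -14))) = Add(4705, Mul(Add(7, -1), Add(-19, -14))) = Add(4705, Mul(6, -33)) = Add(4705, -198) = 4507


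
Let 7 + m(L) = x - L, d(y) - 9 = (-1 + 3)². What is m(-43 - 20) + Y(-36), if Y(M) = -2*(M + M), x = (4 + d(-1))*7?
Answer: 319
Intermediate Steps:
d(y) = 13 (d(y) = 9 + (-1 + 3)² = 9 + 2² = 9 + 4 = 13)
x = 119 (x = (4 + 13)*7 = 17*7 = 119)
Y(M) = -4*M
m(L) = 112 - L (m(L) = -7 + (119 - L) = 112 - L)
m(-43 - 20) + Y(-36) = (112 - (-43 - 20)) - 4*(-36) = (112 - 1*(-63)) + 144 = (112 + 63) + 144 = 175 + 144 = 319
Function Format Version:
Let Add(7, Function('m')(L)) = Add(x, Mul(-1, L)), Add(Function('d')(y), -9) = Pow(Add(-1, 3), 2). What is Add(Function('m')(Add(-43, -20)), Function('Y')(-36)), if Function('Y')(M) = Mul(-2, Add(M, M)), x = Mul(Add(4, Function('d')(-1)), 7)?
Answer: 319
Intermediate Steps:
Function('d')(y) = 13 (Function('d')(y) = Add(9, Pow(Add(-1, 3), 2)) = Add(9, Pow(2, 2)) = Add(9, 4) = 13)
x = 119 (x = Mul(Add(4, 13), 7) = Mul(17, 7) = 119)
Function('Y')(M) = Mul(-4, M) (Function('Y')(M) = Mul(-2, Mul(2, M)) = Mul(-4, M))
Function('m')(L) = Add(112, Mul(-1, L)) (Function('m')(L) = Add(-7, Add(119, Mul(-1, L))) = Add(112, Mul(-1, L)))
Add(Function('m')(Add(-43, -20)), Function('Y')(-36)) = Add(Add(112, Mul(-1, Add(-43, -20))), Mul(-4, -36)) = Add(Add(112, Mul(-1, -63)), 144) = Add(Add(112, 63), 144) = Add(175, 144) = 319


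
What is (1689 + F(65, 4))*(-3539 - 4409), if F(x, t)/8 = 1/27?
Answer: -362516228/27 ≈ -1.3427e+7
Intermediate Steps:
F(x, t) = 8/27
(1689 + F(65, 4))*(-3539 - 4409) = (1689 + 8/27)*(-3539 - 4409) = (45611/27)*(-7948) = -362516228/27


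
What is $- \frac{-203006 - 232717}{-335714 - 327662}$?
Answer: $- \frac{435723}{663376} \approx -0.65683$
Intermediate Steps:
$- \frac{-203006 - 232717}{-335714 - 327662} = - \frac{-435723}{-335714 - 327662} = - \frac{-435723}{-663376} = - \frac{\left(-435723\right) \left(-1\right)}{663376} = \left(-1\right) \frac{435723}{663376} = - \frac{435723}{663376}$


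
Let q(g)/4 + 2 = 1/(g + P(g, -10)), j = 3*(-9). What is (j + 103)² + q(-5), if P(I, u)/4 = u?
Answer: 259556/45 ≈ 5767.9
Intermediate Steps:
j = -27
P(I, u) = 4*u
q(g) = -8 + 4/(-40 + g) (q(g) = -8 + 4/(g + 4*(-10)) = -8 + 4/(g - 40) = -8 + 4/(-40 + g))
(j + 103)² + q(-5) = (-27 + 103)² + 4*(81 - 2*(-5))/(-40 - 5) = 76² + 4*(81 + 10)/(-45) = 5776 + 4*(-1/45)*91 = 5776 - 364/45 = 259556/45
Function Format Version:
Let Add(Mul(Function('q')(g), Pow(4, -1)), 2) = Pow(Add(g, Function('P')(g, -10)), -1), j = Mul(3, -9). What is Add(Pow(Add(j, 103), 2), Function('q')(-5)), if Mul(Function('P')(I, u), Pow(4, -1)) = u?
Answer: Rational(259556, 45) ≈ 5767.9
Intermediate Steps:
j = -27
Function('P')(I, u) = Mul(4, u)
Function('q')(g) = Add(-8, Mul(4, Pow(Add(-40, g), -1))) (Function('q')(g) = Add(-8, Mul(4, Pow(Add(g, Mul(4, -10)), -1))) = Add(-8, Mul(4, Pow(Add(g, -40), -1))) = Add(-8, Mul(4, Pow(Add(-40, g), -1))))
Add(Pow(Add(j, 103), 2), Function('q')(-5)) = Add(Pow(Add(-27, 103), 2), Mul(4, Pow(Add(-40, -5), -1), Add(81, Mul(-2, -5)))) = Add(Pow(76, 2), Mul(4, Pow(-45, -1), Add(81, 10))) = Add(5776, Mul(4, Rational(-1, 45), 91)) = Add(5776, Rational(-364, 45)) = Rational(259556, 45)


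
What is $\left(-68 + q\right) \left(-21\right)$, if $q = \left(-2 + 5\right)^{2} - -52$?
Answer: $147$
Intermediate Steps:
$q = 61$ ($q = 3^{2} + 52 = 9 + 52 = 61$)
$\left(-68 + q\right) \left(-21\right) = \left(-68 + 61\right) \left(-21\right) = \left(-7\right) \left(-21\right) = 147$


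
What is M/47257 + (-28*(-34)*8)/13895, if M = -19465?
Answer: 12777591/93805145 ≈ 0.13621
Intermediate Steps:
M/47257 + (-28*(-34)*8)/13895 = -19465/47257 + (-28*(-34)*8)/13895 = -19465*1/47257 + (952*8)*(1/13895) = -19465/47257 + 7616*(1/13895) = -19465/47257 + 1088/1985 = 12777591/93805145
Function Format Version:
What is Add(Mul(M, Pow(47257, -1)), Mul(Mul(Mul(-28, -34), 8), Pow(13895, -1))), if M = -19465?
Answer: Rational(12777591, 93805145) ≈ 0.13621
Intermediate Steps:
Add(Mul(M, Pow(47257, -1)), Mul(Mul(Mul(-28, -34), 8), Pow(13895, -1))) = Add(Mul(-19465, Pow(47257, -1)), Mul(Mul(Mul(-28, -34), 8), Pow(13895, -1))) = Add(Mul(-19465, Rational(1, 47257)), Mul(Mul(952, 8), Rational(1, 13895))) = Add(Rational(-19465, 47257), Mul(7616, Rational(1, 13895))) = Add(Rational(-19465, 47257), Rational(1088, 1985)) = Rational(12777591, 93805145)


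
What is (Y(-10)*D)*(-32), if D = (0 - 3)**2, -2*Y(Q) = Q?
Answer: -1440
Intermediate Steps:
Y(Q) = -Q/2
D = 9 (D = (-3)**2 = 9)
(Y(-10)*D)*(-32) = (-1/2*(-10)*9)*(-32) = (5*9)*(-32) = 45*(-32) = -1440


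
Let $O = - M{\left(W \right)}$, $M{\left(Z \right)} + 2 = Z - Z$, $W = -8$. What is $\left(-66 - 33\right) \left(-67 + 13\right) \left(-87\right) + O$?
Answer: $-465100$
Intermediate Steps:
$M{\left(Z \right)} = -2$ ($M{\left(Z \right)} = -2 + \left(Z - Z\right) = -2 + 0 = -2$)
$O = 2$ ($O = \left(-1\right) \left(-2\right) = 2$)
$\left(-66 - 33\right) \left(-67 + 13\right) \left(-87\right) + O = \left(-66 - 33\right) \left(-67 + 13\right) \left(-87\right) + 2 = \left(-99\right) \left(-54\right) \left(-87\right) + 2 = 5346 \left(-87\right) + 2 = -465102 + 2 = -465100$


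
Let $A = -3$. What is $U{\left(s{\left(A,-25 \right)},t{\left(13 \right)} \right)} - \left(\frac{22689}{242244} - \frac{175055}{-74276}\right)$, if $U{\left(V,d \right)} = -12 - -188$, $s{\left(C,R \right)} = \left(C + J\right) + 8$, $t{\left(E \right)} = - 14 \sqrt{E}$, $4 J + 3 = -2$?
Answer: $\frac{21685151590}{124950801} \approx 173.55$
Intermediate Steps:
$J = - \frac{5}{4}$ ($J = - \frac{3}{4} + \frac{1}{4} \left(-2\right) = - \frac{3}{4} - \frac{1}{2} = - \frac{5}{4} \approx -1.25$)
$s{\left(C,R \right)} = \frac{27}{4} + C$ ($s{\left(C,R \right)} = \left(C - \frac{5}{4}\right) + 8 = \left(- \frac{5}{4} + C\right) + 8 = \frac{27}{4} + C$)
$U{\left(V,d \right)} = 176$ ($U{\left(V,d \right)} = -12 + 188 = 176$)
$U{\left(s{\left(A,-25 \right)},t{\left(13 \right)} \right)} - \left(\frac{22689}{242244} - \frac{175055}{-74276}\right) = 176 - \left(\frac{22689}{242244} - \frac{175055}{-74276}\right) = 176 - \left(22689 \cdot \frac{1}{242244} - - \frac{175055}{74276}\right) = 176 - \left(\frac{2521}{26916} + \frac{175055}{74276}\right) = 176 - \frac{306189386}{124950801} = \frac{21685151590}{124950801}$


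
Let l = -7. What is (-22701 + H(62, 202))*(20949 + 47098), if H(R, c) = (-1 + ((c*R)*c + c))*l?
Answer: -1206680445068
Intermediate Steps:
H(R, c) = 7 - 7*c - 7*R*c² (H(R, c) = (-1 + ((c*R)*c + c))*(-7) = (-1 + ((R*c)*c + c))*(-7) = (-1 + (R*c² + c))*(-7) = (-1 + (c + R*c²))*(-7) = (-1 + c + R*c²)*(-7) = 7 - 7*c - 7*R*c²)
(-22701 + H(62, 202))*(20949 + 47098) = (-22701 + (7 - 7*202 - 7*62*202²))*(20949 + 47098) = (-22701 + (7 - 1414 - 7*62*40804))*68047 = (-22701 + (7 - 1414 - 17708936))*68047 = (-22701 - 17710343)*68047 = -17733044*68047 = -1206680445068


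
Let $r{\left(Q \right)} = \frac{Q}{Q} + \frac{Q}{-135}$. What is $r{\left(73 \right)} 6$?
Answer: $\frac{124}{45} \approx 2.7556$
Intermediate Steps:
$r{\left(Q \right)} = 1 - \frac{Q}{135}$ ($r{\left(Q \right)} = 1 + Q \left(- \frac{1}{135}\right) = 1 - \frac{Q}{135}$)
$r{\left(73 \right)} 6 = \left(1 - \frac{73}{135}\right) 6 = \frac{62}{135} \cdot 6 = \frac{124}{45}$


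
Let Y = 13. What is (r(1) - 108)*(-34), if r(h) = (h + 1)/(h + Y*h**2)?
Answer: 25670/7 ≈ 3667.1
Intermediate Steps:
r(h) = (1 + h)/(h + 13*h**2) (r(h) = (h + 1)/(h + 13*h**2) = (1 + h)/(h + 13*h**2))
(r(1) - 108)*(-34) = ((1 + 1)/(1*(1 + 13*1)) - 108)*(-34) = (1*2/(1 + 13) - 108)*(-34) = (1*2/14 - 108)*(-34) = (1*(1/14)*2 - 108)*(-34) = (1/7 - 108)*(-34) = -755/7*(-34) = 25670/7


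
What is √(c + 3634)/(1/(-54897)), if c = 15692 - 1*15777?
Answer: -713661*√21 ≈ -3.2704e+6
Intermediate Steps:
c = -85 (c = 15692 - 15777 = -85)
√(c + 3634)/(1/(-54897)) = √(-85 + 3634)/(1/(-54897)) = √3549/(-1/54897) = (13*√21)*(-54897) = -713661*√21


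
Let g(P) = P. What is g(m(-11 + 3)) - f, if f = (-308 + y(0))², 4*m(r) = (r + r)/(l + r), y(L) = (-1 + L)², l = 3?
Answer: -471241/5 ≈ -94248.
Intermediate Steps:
m(r) = r/(2*(3 + r)) (m(r) = ((r + r)/(3 + r))/4 = ((2*r)/(3 + r))/4 = (2*r/(3 + r))/4 = r/(2*(3 + r)))
f = 94249 (f = (-308 + (-1 + 0)²)² = (-308 + (-1)²)² = (-308 + 1)² = (-307)² = 94249)
g(m(-11 + 3)) - f = (-11 + 3)/(2*(3 + (-11 + 3))) - 1*94249 = (½)*(-8)/(3 - 8) - 94249 = (½)*(-8)/(-5) - 94249 = (½)*(-8)*(-⅕) - 94249 = ⅘ - 94249 = -471241/5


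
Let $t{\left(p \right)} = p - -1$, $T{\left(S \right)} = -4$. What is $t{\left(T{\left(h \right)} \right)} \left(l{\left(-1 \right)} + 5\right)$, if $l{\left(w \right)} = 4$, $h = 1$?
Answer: $-27$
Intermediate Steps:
$t{\left(p \right)} = 1 + p$ ($t{\left(p \right)} = p + 1 = 1 + p$)
$t{\left(T{\left(h \right)} \right)} \left(l{\left(-1 \right)} + 5\right) = \left(1 - 4\right) \left(4 + 5\right) = \left(-3\right) 9 = -27$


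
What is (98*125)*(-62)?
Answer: -759500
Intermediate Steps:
(98*125)*(-62) = 12250*(-62) = -759500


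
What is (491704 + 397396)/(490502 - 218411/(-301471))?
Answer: 268037866100/147872346853 ≈ 1.8126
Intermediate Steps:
(491704 + 397396)/(490502 - 218411/(-301471)) = 889100/(490502 - 218411*(-1/301471)) = 889100/(490502 + 218411/301471) = 889100/(147872346853/301471) = 889100*(301471/147872346853) = 268037866100/147872346853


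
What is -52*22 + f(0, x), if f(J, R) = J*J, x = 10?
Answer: -1144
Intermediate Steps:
f(J, R) = J²
-52*22 + f(0, x) = -52*22 + 0² = -1144 + 0 = -1144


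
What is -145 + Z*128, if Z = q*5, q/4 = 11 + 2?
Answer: 33135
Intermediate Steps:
q = 52 (q = 4*(11 + 2) = 4*13 = 52)
Z = 260 (Z = 52*5 = 260)
-145 + Z*128 = -145 + 260*128 = -145 + 33280 = 33135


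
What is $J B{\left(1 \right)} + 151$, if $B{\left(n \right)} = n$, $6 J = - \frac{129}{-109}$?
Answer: $\frac{32961}{218} \approx 151.2$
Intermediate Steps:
$J = \frac{43}{218}$ ($J = \frac{\left(-129\right) \frac{1}{-109}}{6} = \frac{\left(-129\right) \left(- \frac{1}{109}\right)}{6} = \frac{1}{6} \cdot \frac{129}{109} = \frac{43}{218} \approx 0.19725$)
$J B{\left(1 \right)} + 151 = \frac{43}{218} \cdot 1 + 151 = \frac{43}{218} + 151 = \frac{32961}{218}$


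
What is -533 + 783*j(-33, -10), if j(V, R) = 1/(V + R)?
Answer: -23702/43 ≈ -551.21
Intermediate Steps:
j(V, R) = 1/(R + V)
-533 + 783*j(-33, -10) = -533 + 783/(-10 - 33) = -533 + 783/(-43) = -533 + 783*(-1/43) = -533 - 783/43 = -23702/43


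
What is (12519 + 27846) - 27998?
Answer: 12367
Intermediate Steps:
(12519 + 27846) - 27998 = 40365 - 27998 = 12367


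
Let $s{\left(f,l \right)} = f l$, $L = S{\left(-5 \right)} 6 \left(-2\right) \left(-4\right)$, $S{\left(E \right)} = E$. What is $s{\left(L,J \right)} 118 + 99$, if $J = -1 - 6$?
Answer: $198339$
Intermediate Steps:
$J = -7$ ($J = -1 - 6 = -7$)
$L = -240$ ($L = - 5 \cdot 6 \left(-2\right) \left(-4\right) = - 5 \left(\left(-12\right) \left(-4\right)\right) = \left(-5\right) 48 = -240$)
$s{\left(L,J \right)} 118 + 99 = \left(-240\right) \left(-7\right) 118 + 99 = 1680 \cdot 118 + 99 = 198240 + 99 = 198339$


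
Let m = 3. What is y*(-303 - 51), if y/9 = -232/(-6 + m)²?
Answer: 82128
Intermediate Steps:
y = -232 (y = 9*(-232/(-6 + 3)²) = 9*(-232/((-3)²)) = 9*(-232/9) = -232)
y*(-303 - 51) = -232*(-303 - 51) = -232*(-354) = 82128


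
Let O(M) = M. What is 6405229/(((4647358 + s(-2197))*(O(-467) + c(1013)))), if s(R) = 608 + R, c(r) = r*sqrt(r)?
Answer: 2991241943/4828306411522052 + 6488496977*sqrt(1013)/4828306411522052 ≈ 4.3391e-5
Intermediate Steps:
c(r) = r**(3/2)
6405229/(((4647358 + s(-2197))*(O(-467) + c(1013)))) = 6405229/(((4647358 + (608 - 2197))*(-467 + 1013**(3/2)))) = 6405229/(((4647358 - 1589)*(-467 + 1013*sqrt(1013)))) = 6405229/((4645769*(-467 + 1013*sqrt(1013)))) = 6405229/(-2169574123 + 4706163997*sqrt(1013))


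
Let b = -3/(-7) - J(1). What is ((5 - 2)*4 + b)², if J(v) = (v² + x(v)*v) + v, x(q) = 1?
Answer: 4356/49 ≈ 88.898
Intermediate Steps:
J(v) = v² + 2*v (J(v) = (v² + 1*v) + v = (v² + v) + v = (v + v²) + v = v² + 2*v)
b = -18/7 (b = -3/(-7) - (2 + 1) = -3*(-⅐) - 3 = 3/7 - 1*3 = 3/7 - 3 = -18/7 ≈ -2.5714)
((5 - 2)*4 + b)² = ((5 - 2)*4 - 18/7)² = (3*4 - 18/7)² = (12 - 18/7)² = (66/7)² = 4356/49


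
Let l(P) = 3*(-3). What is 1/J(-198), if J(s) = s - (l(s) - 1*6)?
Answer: -1/183 ≈ -0.0054645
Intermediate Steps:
l(P) = -9
J(s) = 15 + s (J(s) = s - (-9 - 1*6) = s - (-9 - 6) = s - 1*(-15) = s + 15 = 15 + s)
1/J(-198) = 1/(15 - 198) = 1/(-183) = -1/183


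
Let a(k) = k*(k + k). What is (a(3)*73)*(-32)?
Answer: -42048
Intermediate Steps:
a(k) = 2*k² (a(k) = k*(2*k) = 2*k²)
(a(3)*73)*(-32) = ((2*3²)*73)*(-32) = ((2*9)*73)*(-32) = (18*73)*(-32) = 1314*(-32) = -42048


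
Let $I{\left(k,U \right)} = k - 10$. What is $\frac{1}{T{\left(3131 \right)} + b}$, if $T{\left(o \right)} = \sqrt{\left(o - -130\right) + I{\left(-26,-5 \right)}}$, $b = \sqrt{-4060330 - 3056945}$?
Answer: $\frac{1}{5 \left(\sqrt{129} + i \sqrt{284691}\right)} \approx 7.9754 \cdot 10^{-6} - 0.00037467 i$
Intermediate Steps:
$I{\left(k,U \right)} = -10 + k$
$b = 5 i \sqrt{284691}$ ($b = \sqrt{-7117275} = 5 i \sqrt{284691} \approx 2667.8 i$)
$T{\left(o \right)} = \sqrt{94 + o}$ ($T{\left(o \right)} = \sqrt{\left(o - -130\right) - 36} = \sqrt{\left(o + 130\right) - 36} = \sqrt{\left(130 + o\right) - 36} = \sqrt{94 + o}$)
$\frac{1}{T{\left(3131 \right)} + b} = \frac{1}{\sqrt{94 + 3131} + 5 i \sqrt{284691}} = \frac{1}{\sqrt{3225} + 5 i \sqrt{284691}} = \frac{1}{5 \sqrt{129} + 5 i \sqrt{284691}}$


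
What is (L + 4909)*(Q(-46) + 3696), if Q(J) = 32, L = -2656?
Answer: 8399184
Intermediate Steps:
(L + 4909)*(Q(-46) + 3696) = (-2656 + 4909)*(32 + 3696) = 2253*3728 = 8399184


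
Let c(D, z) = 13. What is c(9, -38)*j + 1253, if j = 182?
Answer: 3619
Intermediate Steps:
c(9, -38)*j + 1253 = 13*182 + 1253 = 2366 + 1253 = 3619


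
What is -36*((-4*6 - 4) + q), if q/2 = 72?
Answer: -4176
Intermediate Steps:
q = 144 (q = 2*72 = 144)
-36*((-4*6 - 4) + q) = -36*((-4*6 - 4) + 144) = -36*((-24 - 4) + 144) = -36*(-28 + 144) = -36*116 = -4176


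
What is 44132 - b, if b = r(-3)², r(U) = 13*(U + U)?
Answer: 38048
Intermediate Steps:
r(U) = 26*U (r(U) = 13*(2*U) = 26*U)
b = 6084 (b = (26*(-3))² = (-78)² = 6084)
44132 - b = 44132 - 1*6084 = 44132 - 6084 = 38048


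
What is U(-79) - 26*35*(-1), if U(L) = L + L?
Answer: 752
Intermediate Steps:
U(L) = 2*L
U(-79) - 26*35*(-1) = 2*(-79) - 26*35*(-1) = -158 - 910*(-1) = -158 - 1*(-910) = -158 + 910 = 752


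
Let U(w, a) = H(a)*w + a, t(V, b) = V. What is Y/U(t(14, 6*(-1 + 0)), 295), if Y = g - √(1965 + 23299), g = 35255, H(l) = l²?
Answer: 7051/243729 - 4*√1579/1218645 ≈ 0.028799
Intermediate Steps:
U(w, a) = a + w*a² (U(w, a) = a²*w + a = w*a² + a = a + w*a²)
Y = 35255 - 4*√1579 (Y = 35255 - √(1965 + 23299) = 35255 - √25264 = 35255 - 4*√1579 ≈ 35096.)
Y/U(t(14, 6*(-1 + 0)), 295) = (35255 - 4*√1579)/((295*(1 + 295*14))) = (35255 - 4*√1579)/((295*(1 + 4130))) = (35255 - 4*√1579)/((295*4131)) = (35255 - 4*√1579)/1218645 = (35255 - 4*√1579)*(1/1218645) = 7051/243729 - 4*√1579/1218645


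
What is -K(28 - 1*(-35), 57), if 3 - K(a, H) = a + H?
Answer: 117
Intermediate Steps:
K(a, H) = 3 - H - a (K(a, H) = 3 - (a + H) = 3 - (H + a) = 3 + (-H - a) = 3 - H - a)
-K(28 - 1*(-35), 57) = -(3 - 1*57 - (28 - 1*(-35))) = -(3 - 57 - (28 + 35)) = -(3 - 57 - 1*63) = -(3 - 57 - 63) = -1*(-117) = 117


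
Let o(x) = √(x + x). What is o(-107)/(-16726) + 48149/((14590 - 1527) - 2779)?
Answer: 48149/10284 - I*√214/16726 ≈ 4.6819 - 0.00087461*I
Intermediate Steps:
o(x) = √2*√x (o(x) = √(2*x) = √2*√x)
o(-107)/(-16726) + 48149/((14590 - 1527) - 2779) = (√2*√(-107))/(-16726) + 48149/((14590 - 1527) - 2779) = (√2*(I*√107))*(-1/16726) + 48149/(13063 - 2779) = (I*√214)*(-1/16726) + 48149/10284 = -I*√214/16726 + 48149*(1/10284) = -I*√214/16726 + 48149/10284 = 48149/10284 - I*√214/16726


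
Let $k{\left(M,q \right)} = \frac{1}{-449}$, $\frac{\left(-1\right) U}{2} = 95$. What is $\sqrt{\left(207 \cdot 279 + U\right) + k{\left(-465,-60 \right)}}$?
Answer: $\frac{3 \sqrt{1289417546}}{449} \approx 239.92$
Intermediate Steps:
$U = -190$ ($U = \left(-2\right) 95 = -190$)
$k{\left(M,q \right)} = - \frac{1}{449}$
$\sqrt{\left(207 \cdot 279 + U\right) + k{\left(-465,-60 \right)}} = \sqrt{\left(207 \cdot 279 - 190\right) - \frac{1}{449}} = \sqrt{\left(57753 - 190\right) - \frac{1}{449}} = \sqrt{57563 - \frac{1}{449}} = \sqrt{\frac{25845786}{449}} = \frac{3 \sqrt{1289417546}}{449}$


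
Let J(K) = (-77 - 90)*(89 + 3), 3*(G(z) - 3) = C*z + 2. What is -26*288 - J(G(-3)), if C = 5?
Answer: 7876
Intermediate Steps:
G(z) = 11/3 + 5*z/3 (G(z) = 3 + (5*z + 2)/3 = 3 + (2 + 5*z)/3 = 3 + (⅔ + 5*z/3) = 11/3 + 5*z/3)
J(K) = -15364 (J(K) = -167*92 = -15364)
-26*288 - J(G(-3)) = -26*288 - 1*(-15364) = -7488 + 15364 = 7876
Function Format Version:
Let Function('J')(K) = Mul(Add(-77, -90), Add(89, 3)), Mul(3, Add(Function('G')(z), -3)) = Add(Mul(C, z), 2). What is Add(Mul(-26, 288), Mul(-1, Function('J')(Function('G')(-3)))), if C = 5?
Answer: 7876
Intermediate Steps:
Function('G')(z) = Add(Rational(11, 3), Mul(Rational(5, 3), z)) (Function('G')(z) = Add(3, Mul(Rational(1, 3), Add(Mul(5, z), 2))) = Add(3, Mul(Rational(1, 3), Add(2, Mul(5, z)))) = Add(3, Add(Rational(2, 3), Mul(Rational(5, 3), z))) = Add(Rational(11, 3), Mul(Rational(5, 3), z)))
Function('J')(K) = -15364 (Function('J')(K) = Mul(-167, 92) = -15364)
Add(Mul(-26, 288), Mul(-1, Function('J')(Function('G')(-3)))) = Add(Mul(-26, 288), Mul(-1, -15364)) = Add(-7488, 15364) = 7876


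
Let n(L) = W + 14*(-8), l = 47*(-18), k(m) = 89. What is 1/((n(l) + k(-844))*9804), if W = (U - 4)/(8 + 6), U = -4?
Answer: -7/1617660 ≈ -4.3272e-6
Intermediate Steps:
W = -4/7 (W = (-4 - 4)/(8 + 6) = -8/14 = -8*1/14 = -4/7 ≈ -0.57143)
l = -846
n(L) = -788/7 (n(L) = -4/7 + 14*(-8) = -4/7 - 112 = -788/7)
1/((n(l) + k(-844))*9804) = 1/((-788/7 + 89)*9804) = (1/9804)/(-165/7) = -7/165*1/9804 = -7/1617660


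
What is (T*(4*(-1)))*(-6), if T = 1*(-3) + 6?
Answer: 72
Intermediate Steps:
T = 3 (T = -3 + 6 = 3)
(T*(4*(-1)))*(-6) = (3*(4*(-1)))*(-6) = (3*(-4))*(-6) = -12*(-6) = 72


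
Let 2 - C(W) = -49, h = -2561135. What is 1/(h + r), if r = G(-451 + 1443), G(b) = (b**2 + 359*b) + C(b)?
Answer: -1/1220892 ≈ -8.1907e-7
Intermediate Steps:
C(W) = 51 (C(W) = 2 - 1*(-49) = 2 + 49 = 51)
G(b) = 51 + b**2 + 359*b (G(b) = (b**2 + 359*b) + 51 = 51 + b**2 + 359*b)
r = 1340243 (r = 51 + (-451 + 1443)**2 + 359*(-451 + 1443) = 51 + 992**2 + 359*992 = 51 + 984064 + 356128 = 1340243)
1/(h + r) = 1/(-2561135 + 1340243) = 1/(-1220892) = -1/1220892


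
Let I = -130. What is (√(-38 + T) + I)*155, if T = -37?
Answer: -20150 + 775*I*√3 ≈ -20150.0 + 1342.3*I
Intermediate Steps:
(√(-38 + T) + I)*155 = (√(-38 - 37) - 130)*155 = (√(-75) - 130)*155 = (5*I*√3 - 130)*155 = (-130 + 5*I*√3)*155 = -20150 + 775*I*√3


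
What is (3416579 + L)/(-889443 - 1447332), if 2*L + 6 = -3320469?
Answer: -3512683/4673550 ≈ -0.75161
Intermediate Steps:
L = -3320475/2 (L = -3 + (½)*(-3320469) = -3 - 3320469/2 = -3320475/2 ≈ -1.6602e+6)
(3416579 + L)/(-889443 - 1447332) = (3416579 - 3320475/2)/(-889443 - 1447332) = (3512683/2)/(-2336775) = (3512683/2)*(-1/2336775) = -3512683/4673550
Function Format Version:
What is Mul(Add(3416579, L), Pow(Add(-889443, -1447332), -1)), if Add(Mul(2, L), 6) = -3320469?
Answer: Rational(-3512683, 4673550) ≈ -0.75161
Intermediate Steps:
L = Rational(-3320475, 2) (L = Add(-3, Mul(Rational(1, 2), -3320469)) = Add(-3, Rational(-3320469, 2)) = Rational(-3320475, 2) ≈ -1.6602e+6)
Mul(Add(3416579, L), Pow(Add(-889443, -1447332), -1)) = Mul(Add(3416579, Rational(-3320475, 2)), Pow(Add(-889443, -1447332), -1)) = Mul(Rational(3512683, 2), Pow(-2336775, -1)) = Mul(Rational(3512683, 2), Rational(-1, 2336775)) = Rational(-3512683, 4673550)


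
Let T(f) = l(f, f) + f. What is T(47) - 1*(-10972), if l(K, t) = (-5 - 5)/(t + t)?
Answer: 517888/47 ≈ 11019.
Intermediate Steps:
l(K, t) = -5/t (l(K, t) = -10*1/(2*t) = -5/t)
T(f) = f - 5/f (T(f) = -5/f + f = f - 5/f)
T(47) - 1*(-10972) = (47 - 5/47) - 1*(-10972) = (47 - 5*1/47) + 10972 = (47 - 5/47) + 10972 = 2204/47 + 10972 = 517888/47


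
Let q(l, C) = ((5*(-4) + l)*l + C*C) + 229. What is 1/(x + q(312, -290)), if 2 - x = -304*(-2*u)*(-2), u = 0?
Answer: 1/175435 ≈ 5.7001e-6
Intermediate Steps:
x = 2 (x = 2 - (-304)*-2*0*(-2) = 2 - (-304)*0*(-2) = 2 - (-304)*0 = 2 - 1*0 = 2 + 0 = 2)
q(l, C) = 229 + C² + l*(-20 + l) (q(l, C) = ((-20 + l)*l + C²) + 229 = (l*(-20 + l) + C²) + 229 = (C² + l*(-20 + l)) + 229 = 229 + C² + l*(-20 + l))
1/(x + q(312, -290)) = 1/(2 + (229 + (-290)² + 312² - 20*312)) = 1/(2 + (229 + 84100 + 97344 - 6240)) = 1/(2 + 175433) = 1/175435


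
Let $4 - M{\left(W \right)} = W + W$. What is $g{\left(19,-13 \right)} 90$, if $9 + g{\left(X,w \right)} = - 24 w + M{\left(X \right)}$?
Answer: $24210$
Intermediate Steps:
$M{\left(W \right)} = 4 - 2 W$ ($M{\left(W \right)} = 4 - \left(W + W\right) = 4 - 2 W$)
$g{\left(X,w \right)} = -5 - 24 w - 2 X$ ($g{\left(X,w \right)} = -9 - \left(-4 + 2 X + 24 w\right) = -5 - 24 w - 2 X$)
$g{\left(19,-13 \right)} 90 = \left(-5 - -312 - 38\right) 90 = \left(-5 + 312 - 38\right) 90 = 269 \cdot 90 = 24210$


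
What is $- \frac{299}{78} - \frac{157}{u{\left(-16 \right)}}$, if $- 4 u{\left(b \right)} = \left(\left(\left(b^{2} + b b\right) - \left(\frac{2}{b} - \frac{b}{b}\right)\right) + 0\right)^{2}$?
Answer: $- \frac{387332423}{101106150} \approx -3.8309$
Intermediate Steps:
$u{\left(b \right)} = - \frac{\left(1 - \frac{2}{b} + 2 b^{2}\right)^{2}}{4}$ ($u{\left(b \right)} = - \frac{\left(\left(\left(b^{2} + b b\right) - \left(\frac{2}{b} - \frac{b}{b}\right)\right) + 0\right)^{2}}{4} = - \frac{\left(\left(\left(b^{2} + b^{2}\right) + \left(1 - \frac{2}{b}\right)\right) + 0\right)^{2}}{4} = - \frac{\left(\left(2 b^{2} + \left(1 - \frac{2}{b}\right)\right) + 0\right)^{2}}{4} = - \frac{\left(\left(1 - \frac{2}{b} + 2 b^{2}\right) + 0\right)^{2}}{4} = - \frac{\left(1 - \frac{2}{b} + 2 b^{2}\right)^{2}}{4}$)
$- \frac{299}{78} - \frac{157}{u{\left(-16 \right)}} = - \frac{299}{78} - \frac{157}{\left(- \frac{1}{4}\right) \frac{1}{256} \left(-2 - 16 + 2 \left(-16\right)^{3}\right)^{2}} = \left(-299\right) \frac{1}{78} - \frac{157}{\left(- \frac{1}{4}\right) \frac{1}{256} \left(-2 - 16 + 2 \left(-4096\right)\right)^{2}} = - \frac{23}{6} - \frac{157}{\left(- \frac{1}{4}\right) \frac{1}{256} \left(-2 - 16 - 8192\right)^{2}} = - \frac{23}{6} - \frac{157}{\left(- \frac{1}{4}\right) \frac{1}{256} \left(-8210\right)^{2}} = - \frac{23}{6} - \frac{157}{\left(- \frac{1}{4}\right) \frac{1}{256} \cdot 67404100} = - \frac{23}{6} - \frac{157}{- \frac{16851025}{256}} = - \frac{23}{6} - - \frac{40192}{16851025} = - \frac{23}{6} + \frac{40192}{16851025} = - \frac{387332423}{101106150}$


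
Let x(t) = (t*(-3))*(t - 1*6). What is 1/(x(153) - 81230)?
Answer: -1/148703 ≈ -6.7248e-6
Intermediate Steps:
x(t) = -3*t*(-6 + t) (x(t) = (-3*t)*(t - 6) = (-3*t)*(-6 + t) = -3*t*(-6 + t))
1/(x(153) - 81230) = 1/(3*153*(6 - 1*153) - 81230) = 1/(3*153*(6 - 153) - 81230) = 1/(3*153*(-147) - 81230) = 1/(-67473 - 81230) = 1/(-148703) = -1/148703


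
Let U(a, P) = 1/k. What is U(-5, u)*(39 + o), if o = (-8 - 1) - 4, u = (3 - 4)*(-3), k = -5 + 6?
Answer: 26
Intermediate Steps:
k = 1
u = 3 (u = -1*(-3) = 3)
U(a, P) = 1 (U(a, P) = 1/1 = 1)
o = -13 (o = -9 - 4 = -13)
U(-5, u)*(39 + o) = 1*(39 - 13) = 1*26 = 26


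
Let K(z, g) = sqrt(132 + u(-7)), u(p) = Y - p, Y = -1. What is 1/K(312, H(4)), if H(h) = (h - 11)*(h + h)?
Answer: sqrt(138)/138 ≈ 0.085126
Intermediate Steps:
u(p) = -1 - p
H(h) = 2*h*(-11 + h) (H(h) = (-11 + h)*(2*h) = 2*h*(-11 + h))
K(z, g) = sqrt(138) (K(z, g) = sqrt(132 + (-1 - 1*(-7))) = sqrt(132 + (-1 + 7)) = sqrt(132 + 6) = sqrt(138))
1/K(312, H(4)) = 1/(sqrt(138)) = sqrt(138)/138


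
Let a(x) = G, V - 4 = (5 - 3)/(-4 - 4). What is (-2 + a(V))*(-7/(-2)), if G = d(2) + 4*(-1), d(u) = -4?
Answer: -35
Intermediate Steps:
G = -8 (G = -4 + 4*(-1) = -4 - 4 = -8)
V = 15/4 (V = 4 + (5 - 3)/(-4 - 4) = 4 + 2/(-8) = 4 + 2*(-⅛) = 4 - ¼ = 15/4 ≈ 3.7500)
a(x) = -8
(-2 + a(V))*(-7/(-2)) = (-2 - 8)*(-7/(-2)) = -(-70)*(-1)/2 = -10*7/2 = -35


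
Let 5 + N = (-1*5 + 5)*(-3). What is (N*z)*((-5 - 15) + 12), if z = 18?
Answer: 720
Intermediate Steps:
N = -5 (N = -5 + (-1*5 + 5)*(-3) = -5 + (-5 + 5)*(-3) = -5 + 0*(-3) = -5 + 0 = -5)
(N*z)*((-5 - 15) + 12) = (-5*18)*((-5 - 15) + 12) = -90*(-20 + 12) = -90*(-8) = 720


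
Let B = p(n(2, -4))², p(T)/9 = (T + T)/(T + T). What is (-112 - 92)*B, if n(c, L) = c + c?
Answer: -16524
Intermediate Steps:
n(c, L) = 2*c
p(T) = 9 (p(T) = 9*((T + T)/(T + T)) = 9*((2*T)/((2*T))) = 9*((2*T)*(1/(2*T))) = 9*1 = 9)
B = 81 (B = 9² = 81)
(-112 - 92)*B = (-112 - 92)*81 = -204*81 = -16524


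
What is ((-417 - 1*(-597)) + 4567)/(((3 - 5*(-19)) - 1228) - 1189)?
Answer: -4747/2319 ≈ -2.0470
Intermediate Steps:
((-417 - 1*(-597)) + 4567)/(((3 - 5*(-19)) - 1228) - 1189) = ((-417 + 597) + 4567)/(((3 + 95) - 1228) - 1189) = (180 + 4567)/((98 - 1228) - 1189) = 4747/(-1130 - 1189) = 4747/(-2319) = 4747*(-1/2319) = -4747/2319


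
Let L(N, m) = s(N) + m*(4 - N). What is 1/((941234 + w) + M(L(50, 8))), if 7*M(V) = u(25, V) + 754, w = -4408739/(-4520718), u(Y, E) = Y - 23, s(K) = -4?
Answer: 4520718/4255546132295 ≈ 1.0623e-6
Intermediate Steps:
L(N, m) = -4 + m*(4 - N)
u(Y, E) = -23 + Y
w = 4408739/4520718 (w = -4408739*(-1/4520718) = 4408739/4520718 ≈ 0.97523)
M(V) = 108 (M(V) = ((-23 + 25) + 754)/7 = (2 + 754)/7 = (⅐)*756 = 108)
1/((941234 + w) + M(L(50, 8))) = 1/((941234 + 4408739/4520718) + 108) = 1/(4255057894751/4520718 + 108) = 1/(4255546132295/4520718) = 4520718/4255546132295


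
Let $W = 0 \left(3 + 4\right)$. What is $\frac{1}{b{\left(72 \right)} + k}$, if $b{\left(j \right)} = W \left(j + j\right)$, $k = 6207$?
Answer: $\frac{1}{6207} \approx 0.00016111$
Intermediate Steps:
$W = 0$ ($W = 0 \cdot 7 = 0$)
$b{\left(j \right)} = 0$ ($b{\left(j \right)} = 0 \left(j + j\right) = 0 \cdot 2 j = 0$)
$\frac{1}{b{\left(72 \right)} + k} = \frac{1}{0 + 6207} = \frac{1}{6207}$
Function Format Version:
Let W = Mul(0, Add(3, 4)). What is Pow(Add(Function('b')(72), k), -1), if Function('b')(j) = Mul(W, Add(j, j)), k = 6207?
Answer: Rational(1, 6207) ≈ 0.00016111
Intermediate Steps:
W = 0 (W = Mul(0, 7) = 0)
Function('b')(j) = 0 (Function('b')(j) = Mul(0, Add(j, j)) = Mul(0, Mul(2, j)) = 0)
Pow(Add(Function('b')(72), k), -1) = Pow(Add(0, 6207), -1) = Pow(6207, -1) = Rational(1, 6207)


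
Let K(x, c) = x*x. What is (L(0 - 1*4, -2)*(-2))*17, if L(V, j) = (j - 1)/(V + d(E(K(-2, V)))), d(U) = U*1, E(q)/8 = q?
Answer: 51/14 ≈ 3.6429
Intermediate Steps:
K(x, c) = x²
E(q) = 8*q
d(U) = U
L(V, j) = (-1 + j)/(32 + V) (L(V, j) = (j - 1)/(V + 8*(-2)²) = (-1 + j)/(V + 8*4) = (-1 + j)/(V + 32) = (-1 + j)/(32 + V))
(L(0 - 1*4, -2)*(-2))*17 = (((-1 - 2)/(32 + (0 - 1*4)))*(-2))*17 = ((-3/(32 + (0 - 4)))*(-2))*17 = ((-3/(32 - 4))*(-2))*17 = ((-3/28)*(-2))*17 = (((1/28)*(-3))*(-2))*17 = -3/28*(-2)*17 = (3/14)*17 = 51/14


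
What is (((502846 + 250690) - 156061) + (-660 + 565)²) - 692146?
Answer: -85646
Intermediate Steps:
(((502846 + 250690) - 156061) + (-660 + 565)²) - 692146 = ((753536 - 156061) + (-95)²) - 692146 = (597475 + 9025) - 692146 = 606500 - 692146 = -85646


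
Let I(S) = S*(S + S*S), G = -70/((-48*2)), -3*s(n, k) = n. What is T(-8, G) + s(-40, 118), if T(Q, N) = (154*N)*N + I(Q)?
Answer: -406411/1152 ≈ -352.79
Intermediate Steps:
s(n, k) = -n/3
G = 35/48 (G = -70/(-96) = -70*(-1/96) = 35/48 ≈ 0.72917)
I(S) = S*(S + S**2)
T(Q, N) = 154*N**2 + Q**2*(1 + Q) (T(Q, N) = (154*N)*N + Q**2*(1 + Q) = 154*N**2 + Q**2*(1 + Q))
T(-8, G) + s(-40, 118) = (154*(35/48)**2 + (-8)**2*(1 - 8)) - 1/3*(-40) = (154*(1225/2304) + 64*(-7)) + 40/3 = (94325/1152 - 448) + 40/3 = -421771/1152 + 40/3 = -406411/1152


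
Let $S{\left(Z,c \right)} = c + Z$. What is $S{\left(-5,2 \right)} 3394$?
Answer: $-10182$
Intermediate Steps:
$S{\left(Z,c \right)} = Z + c$
$S{\left(-5,2 \right)} 3394 = \left(-5 + 2\right) 3394 = \left(-3\right) 3394 = -10182$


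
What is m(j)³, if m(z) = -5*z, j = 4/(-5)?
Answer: 64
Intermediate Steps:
j = -⅘ (j = 4*(-⅕) = -⅘ ≈ -0.80000)
m(j)³ = (-5*(-⅘))³ = 4³ = 64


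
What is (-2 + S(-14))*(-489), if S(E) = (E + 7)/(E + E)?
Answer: 3423/4 ≈ 855.75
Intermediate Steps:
S(E) = (7 + E)/(2*E) (S(E) = (7 + E)/((2*E)) = (7 + E)*(1/(2*E)) = (7 + E)/(2*E))
(-2 + S(-14))*(-489) = (-2 + (1/2)*(7 - 14)/(-14))*(-489) = (-2 + (1/2)*(-1/14)*(-7))*(-489) = (-2 + 1/4)*(-489) = -7/4*(-489) = 3423/4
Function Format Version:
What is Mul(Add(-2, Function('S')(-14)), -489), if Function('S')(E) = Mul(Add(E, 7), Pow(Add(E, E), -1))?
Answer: Rational(3423, 4) ≈ 855.75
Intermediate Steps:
Function('S')(E) = Mul(Rational(1, 2), Pow(E, -1), Add(7, E)) (Function('S')(E) = Mul(Add(7, E), Pow(Mul(2, E), -1)) = Mul(Add(7, E), Mul(Rational(1, 2), Pow(E, -1))) = Mul(Rational(1, 2), Pow(E, -1), Add(7, E)))
Mul(Add(-2, Function('S')(-14)), -489) = Mul(Add(-2, Mul(Rational(1, 2), Pow(-14, -1), Add(7, -14))), -489) = Mul(Add(-2, Mul(Rational(1, 2), Rational(-1, 14), -7)), -489) = Mul(Add(-2, Rational(1, 4)), -489) = Mul(Rational(-7, 4), -489) = Rational(3423, 4)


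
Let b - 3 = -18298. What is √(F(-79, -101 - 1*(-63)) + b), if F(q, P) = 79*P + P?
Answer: I*√21335 ≈ 146.06*I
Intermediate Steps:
b = -18295 (b = 3 - 18298 = -18295)
F(q, P) = 80*P
√(F(-79, -101 - 1*(-63)) + b) = √(80*(-101 - 1*(-63)) - 18295) = √(80*(-101 + 63) - 18295) = √(80*(-38) - 18295) = √(-3040 - 18295) = √(-21335) = I*√21335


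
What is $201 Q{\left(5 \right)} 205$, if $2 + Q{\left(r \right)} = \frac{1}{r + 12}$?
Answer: $- \frac{1359765}{17} \approx -79986.0$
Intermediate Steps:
$Q{\left(r \right)} = -2 + \frac{1}{12 + r}$ ($Q{\left(r \right)} = -2 + \frac{1}{r + 12} = -2 + \frac{1}{12 + r}$)
$201 Q{\left(5 \right)} 205 = 201 \frac{-23 - 10}{12 + 5} \cdot 205 = 201 \frac{-23 - 10}{17} \cdot 205 = 201 \cdot \frac{1}{17} \left(-33\right) 205 = 201 \left(- \frac{33}{17}\right) 205 = \left(- \frac{6633}{17}\right) 205 = - \frac{1359765}{17}$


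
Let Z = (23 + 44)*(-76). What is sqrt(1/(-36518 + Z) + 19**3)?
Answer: sqrt(11875618372290)/41610 ≈ 82.819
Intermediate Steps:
Z = -5092 (Z = 67*(-76) = -5092)
sqrt(1/(-36518 + Z) + 19**3) = sqrt(1/(-36518 - 5092) + 19**3) = sqrt(1/(-41610) + 6859) = sqrt(-1/41610 + 6859) = sqrt(285402989/41610) = sqrt(11875618372290)/41610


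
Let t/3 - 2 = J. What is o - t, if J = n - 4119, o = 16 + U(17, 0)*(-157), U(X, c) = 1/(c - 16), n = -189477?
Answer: 9292925/16 ≈ 5.8081e+5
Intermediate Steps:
U(X, c) = 1/(-16 + c)
o = 413/16 (o = 16 - 157/(-16 + 0) = 16 - 157/(-16) = 16 - 1/16*(-157) = 16 + 157/16 = 413/16 ≈ 25.813)
J = -193596 (J = -189477 - 4119 = -193596)
t = -580782 (t = 6 + 3*(-193596) = 6 - 580788 = -580782)
o - t = 413/16 - 1*(-580782) = 413/16 + 580782 = 9292925/16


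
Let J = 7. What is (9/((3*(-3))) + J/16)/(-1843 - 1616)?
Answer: 3/18448 ≈ 0.00016262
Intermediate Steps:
(9/((3*(-3))) + J/16)/(-1843 - 1616) = (9/((3*(-3))) + 7/16)/(-1843 - 1616) = (9/(-9) + 7*(1/16))/(-3459) = (9*(-1/9) + 7/16)*(-1/3459) = (-1 + 7/16)*(-1/3459) = -9/16*(-1/3459) = 3/18448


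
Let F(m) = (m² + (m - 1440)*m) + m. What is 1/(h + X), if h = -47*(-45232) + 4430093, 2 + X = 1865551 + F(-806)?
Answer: 1/10880652 ≈ 9.1906e-8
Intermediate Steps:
F(m) = m + m² + m*(-1440 + m) (F(m) = (m² + (-1440 + m)*m) + m = (m² + m*(-1440 + m)) + m = m + m² + m*(-1440 + m))
X = 4324655 (X = -2 + (1865551 - 806*(-1439 + 2*(-806))) = -2 + (1865551 - 806*(-1439 - 1612)) = -2 + (1865551 - 806*(-3051)) = -2 + (1865551 + 2459106) = -2 + 4324657 = 4324655)
h = 6555997 (h = 2125904 + 4430093 = 6555997)
1/(h + X) = 1/(6555997 + 4324655) = 1/10880652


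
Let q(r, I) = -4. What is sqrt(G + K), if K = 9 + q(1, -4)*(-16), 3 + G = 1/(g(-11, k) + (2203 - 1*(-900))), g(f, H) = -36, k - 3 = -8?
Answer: sqrt(658457297)/3067 ≈ 8.3666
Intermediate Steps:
k = -5 (k = 3 - 8 = -5)
G = -9200/3067 (G = -3 + 1/(-36 + (2203 - 1*(-900))) = -3 + 1/(-36 + (2203 + 900)) = -3 + 1/(-36 + 3103) = -3 + 1/3067 = -9200/3067 ≈ -2.9997)
K = 73 (K = 9 - 4*(-16) = 9 + 64 = 73)
sqrt(G + K) = sqrt(-9200/3067 + 73) = sqrt(214691/3067) = sqrt(658457297)/3067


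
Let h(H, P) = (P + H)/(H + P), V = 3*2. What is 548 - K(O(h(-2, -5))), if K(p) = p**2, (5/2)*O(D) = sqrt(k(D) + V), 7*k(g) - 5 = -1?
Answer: 95716/175 ≈ 546.95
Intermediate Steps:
V = 6
k(g) = 4/7 (k(g) = 5/7 + (1/7)*(-1) = 5/7 - 1/7 = 4/7)
h(H, P) = 1 (h(H, P) = (H + P)/(H + P) = 1)
O(D) = 2*sqrt(322)/35 (O(D) = 2*sqrt(4/7 + 6)/5 = 2*sqrt(46/7)/5 = 2*(sqrt(322)/7)/5 = 2*sqrt(322)/35)
548 - K(O(h(-2, -5))) = 548 - (2*sqrt(322)/35)**2 = 548 - 1*184/175 = 548 - 184/175 = 95716/175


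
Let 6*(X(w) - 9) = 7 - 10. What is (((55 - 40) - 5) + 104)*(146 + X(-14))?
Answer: 17613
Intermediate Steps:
X(w) = 17/2 (X(w) = 9 + (7 - 10)/6 = 9 + (⅙)*(-3) = 9 - ½ = 17/2)
(((55 - 40) - 5) + 104)*(146 + X(-14)) = (((55 - 40) - 5) + 104)*(146 + 17/2) = ((15 - 5) + 104)*(309/2) = (10 + 104)*(309/2) = 114*(309/2) = 17613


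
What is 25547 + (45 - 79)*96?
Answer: 22283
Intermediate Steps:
25547 + (45 - 79)*96 = 25547 - 34*96 = 25547 - 3264 = 22283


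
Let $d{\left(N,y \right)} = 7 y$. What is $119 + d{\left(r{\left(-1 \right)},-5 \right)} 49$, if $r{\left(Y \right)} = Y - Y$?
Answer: $-1596$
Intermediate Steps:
$r{\left(Y \right)} = 0$
$119 + d{\left(r{\left(-1 \right)},-5 \right)} 49 = 119 + 7 \left(-5\right) 49 = 119 - 1715 = -1596$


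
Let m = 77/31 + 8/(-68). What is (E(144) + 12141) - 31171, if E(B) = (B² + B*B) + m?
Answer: 11828181/527 ≈ 22444.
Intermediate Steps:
m = 1247/527 (m = 77*(1/31) + 8*(-1/68) = 77/31 - 2/17 = 1247/527 ≈ 2.3662)
E(B) = 1247/527 + 2*B² (E(B) = (B² + B*B) + 1247/527 = (B² + B²) + 1247/527 = 2*B² + 1247/527 = 1247/527 + 2*B²)
(E(144) + 12141) - 31171 = ((1247/527 + 2*144²) + 12141) - 31171 = ((1247/527 + 2*20736) + 12141) - 31171 = ((1247/527 + 41472) + 12141) - 31171 = (21856991/527 + 12141) - 31171 = 28255298/527 - 31171 = 11828181/527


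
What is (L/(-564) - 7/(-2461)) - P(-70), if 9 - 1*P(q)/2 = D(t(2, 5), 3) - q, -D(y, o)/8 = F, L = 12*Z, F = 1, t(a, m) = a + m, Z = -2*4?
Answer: 12280719/115667 ≈ 106.17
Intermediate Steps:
Z = -8
L = -96 (L = 12*(-8) = -96)
D(y, o) = -8 (D(y, o) = -8*1 = -8)
P(q) = 34 + 2*q (P(q) = 18 - 2*(-8 - q) = 18 + (16 + 2*q) = 34 + 2*q)
(L/(-564) - 7/(-2461)) - P(-70) = (-96/(-564) - 7/(-2461)) - (34 + 2*(-70)) = (-96*(-1/564) - 7*(-1/2461)) - (34 - 140) = (8/47 + 7/2461) - 1*(-106) = 20017/115667 + 106 = 12280719/115667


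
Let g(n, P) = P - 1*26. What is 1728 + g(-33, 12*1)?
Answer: 1714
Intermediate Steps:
g(n, P) = -26 + P (g(n, P) = P - 26 = -26 + P)
1728 + g(-33, 12*1) = 1728 + (-26 + 12*1) = 1728 + (-26 + 12) = 1728 - 14 = 1714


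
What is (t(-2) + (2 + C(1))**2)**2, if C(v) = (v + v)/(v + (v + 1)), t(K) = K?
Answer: 2116/81 ≈ 26.123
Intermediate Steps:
C(v) = 2*v/(1 + 2*v) (C(v) = (2*v)/(v + (1 + v)) = (2*v)/(1 + 2*v) = 2*v/(1 + 2*v))
(t(-2) + (2 + C(1))**2)**2 = (-2 + (2 + 2*1/(1 + 2*1))**2)**2 = (-2 + (2 + 2*1/(1 + 2))**2)**2 = (-2 + (2 + 2*1/3)**2)**2 = (-2 + (2 + 2*1*(1/3))**2)**2 = (-2 + (2 + 2/3)**2)**2 = (-2 + (8/3)**2)**2 = (-2 + 64/9)**2 = (46/9)**2 = 2116/81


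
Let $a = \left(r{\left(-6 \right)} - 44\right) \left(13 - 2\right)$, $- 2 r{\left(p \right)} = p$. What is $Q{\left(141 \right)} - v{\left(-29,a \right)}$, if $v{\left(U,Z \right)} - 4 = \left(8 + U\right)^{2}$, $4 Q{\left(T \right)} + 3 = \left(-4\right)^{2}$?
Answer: $- \frac{1767}{4} \approx -441.75$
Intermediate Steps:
$Q{\left(T \right)} = \frac{13}{4}$ ($Q{\left(T \right)} = - \frac{3}{4} + \frac{\left(-4\right)^{2}}{4} = - \frac{3}{4} + \frac{1}{4} \cdot 16 = - \frac{3}{4} + 4 = \frac{13}{4}$)
$r{\left(p \right)} = - \frac{p}{2}$
$a = -451$ ($a = \left(\left(- \frac{1}{2}\right) \left(-6\right) - 44\right) \left(13 - 2\right) = \left(3 - 44\right) 11 = \left(-41\right) 11 = -451$)
$v{\left(U,Z \right)} = 4 + \left(8 + U\right)^{2}$
$Q{\left(141 \right)} - v{\left(-29,a \right)} = \frac{13}{4} - \left(4 + \left(8 - 29\right)^{2}\right) = \frac{13}{4} - \left(4 + \left(-21\right)^{2}\right) = \frac{13}{4} - \left(4 + 441\right) = \frac{13}{4} - 445 = - \frac{1767}{4}$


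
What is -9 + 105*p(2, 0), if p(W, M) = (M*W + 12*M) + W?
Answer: 201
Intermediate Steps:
p(W, M) = W + 12*M + M*W (p(W, M) = (12*M + M*W) + W = W + 12*M + M*W)
-9 + 105*p(2, 0) = -9 + 105*(2 + 12*0 + 0*2) = -9 + 105*(2 + 0 + 0) = -9 + 105*2 = -9 + 210 = 201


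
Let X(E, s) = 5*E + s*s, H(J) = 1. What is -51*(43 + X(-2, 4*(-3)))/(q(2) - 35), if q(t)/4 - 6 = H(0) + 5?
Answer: -9027/13 ≈ -694.38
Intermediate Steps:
X(E, s) = s**2 + 5*E (X(E, s) = 5*E + s**2 = s**2 + 5*E)
q(t) = 48 (q(t) = 24 + 4*(1 + 5) = 24 + 4*6 = 24 + 24 = 48)
-51*(43 + X(-2, 4*(-3)))/(q(2) - 35) = -51*(43 + ((4*(-3))**2 + 5*(-2)))/(48 - 35) = -51*(43 + ((-12)**2 - 10))/13 = -51*(43 + (144 - 10))/13 = -51*(43 + 134)/13 = -9027/13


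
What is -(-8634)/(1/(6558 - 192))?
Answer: 54964044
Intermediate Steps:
-(-8634)/(1/(6558 - 192)) = -(-8634)/(1/6366) = -(-8634)/1/6366 = -(-8634)*6366 = -1*(-54964044) = 54964044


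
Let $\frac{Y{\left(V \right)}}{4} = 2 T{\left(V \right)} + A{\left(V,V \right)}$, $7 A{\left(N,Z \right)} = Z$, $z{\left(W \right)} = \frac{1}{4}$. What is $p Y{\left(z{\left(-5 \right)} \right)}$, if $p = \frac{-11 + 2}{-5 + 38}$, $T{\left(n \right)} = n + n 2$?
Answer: $- \frac{129}{77} \approx -1.6753$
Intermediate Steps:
$z{\left(W \right)} = \frac{1}{4}$
$A{\left(N,Z \right)} = \frac{Z}{7}$
$T{\left(n \right)} = 3 n$ ($T{\left(n \right)} = n + 2 n = 3 n$)
$Y{\left(V \right)} = \frac{172 V}{7}$ ($Y{\left(V \right)} = 4 \left(2 \cdot 3 V + \frac{V}{7}\right) = 4 \left(6 V + \frac{V}{7}\right) = 4 \frac{43 V}{7} = \frac{172 V}{7}$)
$p = - \frac{3}{11}$ ($p = - \frac{9}{33} = \left(-9\right) \frac{1}{33} = - \frac{3}{11} \approx -0.27273$)
$p Y{\left(z{\left(-5 \right)} \right)} = - \frac{3 \cdot \frac{172}{7} \cdot \frac{1}{4}}{11} = \left(- \frac{3}{11}\right) \frac{43}{7} = - \frac{129}{77}$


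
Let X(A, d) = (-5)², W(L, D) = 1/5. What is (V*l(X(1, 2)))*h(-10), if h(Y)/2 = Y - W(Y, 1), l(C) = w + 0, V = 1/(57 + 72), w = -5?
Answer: 34/43 ≈ 0.79070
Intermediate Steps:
W(L, D) = ⅕
X(A, d) = 25
V = 1/129 ≈ 0.0077519
l(C) = -5 (l(C) = -5 + 0 = -5)
h(Y) = -⅖ + 2*Y (h(Y) = 2*(Y - 1*⅕) = 2*(Y - ⅕) = 2*(-⅕ + Y) = -⅖ + 2*Y)
(V*l(X(1, 2)))*h(-10) = ((1/129)*(-5))*(-⅖ + 2*(-10)) = -5*(-⅖ - 20)/129 = -5/129*(-102/5) = 34/43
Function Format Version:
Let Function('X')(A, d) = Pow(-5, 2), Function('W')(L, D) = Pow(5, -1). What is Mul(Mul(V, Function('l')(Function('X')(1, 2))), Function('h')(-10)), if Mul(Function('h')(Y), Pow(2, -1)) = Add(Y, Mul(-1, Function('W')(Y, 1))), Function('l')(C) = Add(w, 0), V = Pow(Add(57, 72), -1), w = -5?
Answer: Rational(34, 43) ≈ 0.79070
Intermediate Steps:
Function('W')(L, D) = Rational(1, 5)
Function('X')(A, d) = 25
V = Rational(1, 129) (V = Pow(129, -1) = Rational(1, 129) ≈ 0.0077519)
Function('l')(C) = -5 (Function('l')(C) = Add(-5, 0) = -5)
Function('h')(Y) = Add(Rational(-2, 5), Mul(2, Y)) (Function('h')(Y) = Mul(2, Add(Y, Mul(-1, Rational(1, 5)))) = Mul(2, Add(Y, Rational(-1, 5))) = Mul(2, Add(Rational(-1, 5), Y)) = Add(Rational(-2, 5), Mul(2, Y)))
Mul(Mul(V, Function('l')(Function('X')(1, 2))), Function('h')(-10)) = Mul(Mul(Rational(1, 129), -5), Add(Rational(-2, 5), Mul(2, -10))) = Mul(Rational(-5, 129), Add(Rational(-2, 5), -20)) = Mul(Rational(-5, 129), Rational(-102, 5)) = Rational(34, 43)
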